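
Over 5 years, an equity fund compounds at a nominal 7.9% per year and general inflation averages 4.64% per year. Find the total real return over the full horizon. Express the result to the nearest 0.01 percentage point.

16.58%

The annual real rate is (1+7.9%)/(1+4.64%) − 1 = 3.1154%.
Compounded over 5 years: (1 + 0.031154)^5 − 1 ≈ 0.16579.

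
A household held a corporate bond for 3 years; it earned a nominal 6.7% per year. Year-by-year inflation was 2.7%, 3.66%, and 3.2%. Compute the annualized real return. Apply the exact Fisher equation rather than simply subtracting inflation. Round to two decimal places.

Cumulative inflation factor: 1.027 × 1.0366 × 1.032 ≈ 1.09866.
Nominal growth factor: 1.21477. Real growth factor = 1.21477 / 1.09866 ≈ 1.10569.
Annualized: 1.10569^(1/3) − 1 ≈ 0.03406.

3.41%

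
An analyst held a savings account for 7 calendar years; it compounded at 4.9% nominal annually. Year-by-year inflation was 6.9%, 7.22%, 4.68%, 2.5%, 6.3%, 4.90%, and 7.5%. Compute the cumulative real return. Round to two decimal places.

Cumulative inflation factor: 1.069 × 1.0722 × 1.0468 × 1.025 × 1.063 × 1.0490 × 1.075 ≈ 1.47421.
Nominal growth factor: 1.39775. Real growth factor = 1.39775 / 1.47421 ≈ 0.94813.
Total real return ≈ -5.1865%.

-5.19%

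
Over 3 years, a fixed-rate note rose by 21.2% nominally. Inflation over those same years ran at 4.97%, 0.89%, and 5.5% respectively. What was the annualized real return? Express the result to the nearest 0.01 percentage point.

2.75%

Cumulative inflation factor: 1.0497 × 1.0089 × 1.055 ≈ 1.11729.
Nominal growth factor: 1.21200. Real growth factor = 1.21200 / 1.11729 ≈ 1.08477.
Annualized: 1.08477^(1/3) − 1 ≈ 0.02749.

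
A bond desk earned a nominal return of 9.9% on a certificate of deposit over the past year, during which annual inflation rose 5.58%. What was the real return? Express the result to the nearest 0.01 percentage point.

4.09%

Real return via the Fisher equation: (1 + 9.9%)/(1 + 5.58%) − 1 = 1.099/1.0558 − 1 ≈ 0.04092.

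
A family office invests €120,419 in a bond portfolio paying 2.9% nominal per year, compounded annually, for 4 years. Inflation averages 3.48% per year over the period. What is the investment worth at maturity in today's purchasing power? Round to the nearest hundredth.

Nominal value at maturity: €120,419 × (1 + 2.9%)^4 ≈ €135,007.07.
Price-level factor over 4 years: (1 + 3.48%)^4 ≈ 1.1466362834.
Dividing the nominal maturity value by the price-level factor gives the value in today's money.

€117,741.84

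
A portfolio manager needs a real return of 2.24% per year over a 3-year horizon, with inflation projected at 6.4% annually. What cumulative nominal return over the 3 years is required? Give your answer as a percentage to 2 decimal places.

Required annual nominal rate: (1+2.24%)(1+6.4%) − 1 = 8.78336%.
Cumulative over 3 years: (1 + 0.0878336)^3 − 1 ≈ 0.28732.

28.73%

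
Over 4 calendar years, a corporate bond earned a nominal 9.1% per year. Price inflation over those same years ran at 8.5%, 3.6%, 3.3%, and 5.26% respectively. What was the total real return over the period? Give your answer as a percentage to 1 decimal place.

Cumulative inflation factor: 1.085 × 1.036 × 1.033 × 1.0526 ≈ 1.22223.
Nominal growth factor: 1.41677. Real growth factor = 1.41677 / 1.22223 ≈ 1.15917.
Total real return ≈ 15.9167%.

15.9%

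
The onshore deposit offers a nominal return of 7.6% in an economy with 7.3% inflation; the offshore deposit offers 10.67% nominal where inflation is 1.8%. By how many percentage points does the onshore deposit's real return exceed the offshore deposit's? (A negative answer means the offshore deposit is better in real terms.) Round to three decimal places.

-8.434

The onshore deposit real return: 1.076/1.073 − 1 = 0.2796%.
The offshore deposit real return: 1.1067/1.018 − 1 = 8.7132%.
Difference: 0.2796 − 8.7132 = -8.4336 pp.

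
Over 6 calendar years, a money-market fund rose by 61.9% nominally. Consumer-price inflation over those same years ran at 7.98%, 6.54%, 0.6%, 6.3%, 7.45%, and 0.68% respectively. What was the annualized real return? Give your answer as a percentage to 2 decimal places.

Cumulative inflation factor: 1.0798 × 1.0654 × 1.006 × 1.063 × 1.0745 × 1.0068 ≈ 1.33087.
Nominal growth factor: 1.61900. Real growth factor = 1.61900 / 1.33087 ≈ 1.21649.
Annualized: 1.21649^(1/6) − 1 ≈ 0.03320.

3.32%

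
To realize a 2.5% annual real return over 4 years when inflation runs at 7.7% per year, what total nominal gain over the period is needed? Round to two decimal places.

48.51%

Required annual nominal rate: (1+2.5%)(1+7.7%) − 1 = 10.3925%.
Cumulative over 4 years: (1 + 0.103925)^4 − 1 ≈ 0.48511.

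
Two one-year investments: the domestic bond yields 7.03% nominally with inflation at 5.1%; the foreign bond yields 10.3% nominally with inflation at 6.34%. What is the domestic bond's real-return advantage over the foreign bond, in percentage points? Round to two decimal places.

The domestic bond real return: 1.0703/1.051 − 1 = 1.836%.
The foreign bond real return: 1.103/1.0634 − 1 = 3.724%.
Difference: 1.836 − 3.724 = -1.888 pp.

-1.89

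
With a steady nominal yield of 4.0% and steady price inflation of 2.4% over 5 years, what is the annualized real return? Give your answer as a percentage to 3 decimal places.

With constant rates the annual real return is the same each year: (1+4.0%)/(1+2.4%) − 1 = 0.01563.

1.563%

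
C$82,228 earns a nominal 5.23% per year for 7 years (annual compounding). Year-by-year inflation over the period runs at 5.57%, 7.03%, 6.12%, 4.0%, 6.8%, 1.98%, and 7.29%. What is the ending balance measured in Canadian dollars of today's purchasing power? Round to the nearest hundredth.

C$80,625.90

Nominal value at maturity: C$82,228 × (1 + 5.23%)^7 ≈ C$117,488.87.
Price-level factor over 7 years: 1.0557 × 1.0703 × 1.0612 × 1.040 × 1.068 × 1.0198 × 1.0729 ≈ 1.4572099675.
Dividing the nominal maturity value by the price-level factor gives the value in today's money.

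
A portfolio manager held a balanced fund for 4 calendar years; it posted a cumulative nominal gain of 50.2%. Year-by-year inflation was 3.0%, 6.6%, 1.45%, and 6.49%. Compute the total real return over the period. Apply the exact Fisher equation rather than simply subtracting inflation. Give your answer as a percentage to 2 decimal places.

26.62%

Cumulative inflation factor: 1.030 × 1.066 × 1.0145 × 1.0649 ≈ 1.18619.
Nominal growth factor: 1.50200. Real growth factor = 1.50200 / 1.18619 ≈ 1.26624.
Total real return ≈ 26.6236%.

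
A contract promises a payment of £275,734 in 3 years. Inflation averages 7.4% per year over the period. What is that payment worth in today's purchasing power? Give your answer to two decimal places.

Price-level factor over 3 years: (1 + 7.4%)^3 = 1.238833224.
Purchasing power today: £275,734 divided by that factor.

£222,575.56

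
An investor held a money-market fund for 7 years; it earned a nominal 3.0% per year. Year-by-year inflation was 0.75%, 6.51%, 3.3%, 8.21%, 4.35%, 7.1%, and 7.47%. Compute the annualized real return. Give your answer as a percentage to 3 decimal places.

Cumulative inflation factor: 1.0075 × 1.0651 × 1.033 × 1.0821 × 1.0435 × 1.071 × 1.0747 ≈ 1.44070.
Nominal growth factor: 1.22987. Real growth factor = 1.22987 / 1.44070 ≈ 0.85367.
Annualized: 0.85367^(1/7) − 1 ≈ -0.02235.

-2.235%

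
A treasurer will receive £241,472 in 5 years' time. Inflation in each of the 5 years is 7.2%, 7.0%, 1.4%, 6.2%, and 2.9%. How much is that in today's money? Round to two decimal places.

Price-level factor over 5 years: 1.072 × 1.070 × 1.014 × 1.062 × 1.029 ≈ 1.2710317802.
Purchasing power today: £241,472 divided by that factor.

£189,981.09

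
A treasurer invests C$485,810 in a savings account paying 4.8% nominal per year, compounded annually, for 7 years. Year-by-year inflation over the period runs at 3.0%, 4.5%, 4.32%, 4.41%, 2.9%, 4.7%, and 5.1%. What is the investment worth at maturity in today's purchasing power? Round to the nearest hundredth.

Nominal value at maturity: C$485,810 × (1 + 4.8%)^7 ≈ C$674,520.93.
Price-level factor over 7 years: 1.030 × 1.045 × 1.0432 × 1.0441 × 1.029 × 1.047 × 1.051 ≈ 1.3274799239.
Dividing the nominal maturity value by the price-level factor gives the value in today's money.

C$508,121.38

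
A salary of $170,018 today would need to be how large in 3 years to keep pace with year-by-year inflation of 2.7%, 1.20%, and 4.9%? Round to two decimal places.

$185,362.27

Cumulative price-level factor: 1.027 × 1.0120 × 1.049 = 1.090250876.
The nominal amount required is $170,018 scaled up by that factor.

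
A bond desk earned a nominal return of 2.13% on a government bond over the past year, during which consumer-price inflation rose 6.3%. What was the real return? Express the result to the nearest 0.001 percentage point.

Real return via the Fisher equation: (1 + 2.13%)/(1 + 6.3%) − 1 = 1.0213/1.063 − 1 ≈ -0.03923.

-3.923%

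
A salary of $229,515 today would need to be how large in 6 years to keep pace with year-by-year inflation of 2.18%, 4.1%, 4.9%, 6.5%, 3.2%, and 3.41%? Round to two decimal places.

Cumulative price-level factor: 1.0218 × 1.041 × 1.049 × 1.065 × 1.032 × 1.0341 ≈ 1.2681889339.
The nominal amount required is $229,515 scaled up by that factor.

$291,068.38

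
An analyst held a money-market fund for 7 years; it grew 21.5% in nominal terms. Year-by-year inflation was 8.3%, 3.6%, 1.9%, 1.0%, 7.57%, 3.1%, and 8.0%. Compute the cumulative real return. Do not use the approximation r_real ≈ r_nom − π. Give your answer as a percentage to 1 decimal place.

-12.2%

Cumulative inflation factor: 1.083 × 1.036 × 1.019 × 1.010 × 1.0757 × 1.031 × 1.080 ≈ 1.38311.
Nominal growth factor: 1.21500. Real growth factor = 1.21500 / 1.38311 ≈ 0.87845.
Total real return ≈ -12.1546%.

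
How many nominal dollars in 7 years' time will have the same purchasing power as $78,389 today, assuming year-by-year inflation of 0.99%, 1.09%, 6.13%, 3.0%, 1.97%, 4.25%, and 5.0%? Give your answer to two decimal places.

Cumulative price-level factor: 1.0099 × 1.0109 × 1.0613 × 1.030 × 1.0197 × 1.0425 × 1.050 ≈ 1.2456606335.
Multiplying $78,389 by the price-level factor gives the future nominal sum.

$97,646.09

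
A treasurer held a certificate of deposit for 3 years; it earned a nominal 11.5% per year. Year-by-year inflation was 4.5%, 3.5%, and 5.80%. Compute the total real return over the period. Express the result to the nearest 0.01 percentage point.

21.14%

Cumulative inflation factor: 1.045 × 1.035 × 1.0580 ≈ 1.14431.
Nominal growth factor: 1.38620. Real growth factor = 1.38620 / 1.14431 ≈ 1.21139.
Total real return ≈ 21.1385%.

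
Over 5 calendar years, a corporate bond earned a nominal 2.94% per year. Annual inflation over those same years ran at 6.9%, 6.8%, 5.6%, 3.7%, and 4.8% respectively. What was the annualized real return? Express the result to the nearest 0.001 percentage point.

-2.476%

Cumulative inflation factor: 1.069 × 1.068 × 1.056 × 1.037 × 1.048 ≈ 1.31025.
Nominal growth factor: 1.15590. Real growth factor = 1.15590 / 1.31025 ≈ 0.88220.
Annualized: 0.88220^(1/5) − 1 ≈ -0.02476.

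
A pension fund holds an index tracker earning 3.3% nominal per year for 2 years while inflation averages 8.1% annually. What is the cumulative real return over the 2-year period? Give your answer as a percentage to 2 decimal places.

The annual real rate is (1+3.3%)/(1+8.1%) − 1 = -4.4403%.
Compounded over 2 years: (1 + -0.044403)^2 − 1 ≈ -0.08684.

-8.68%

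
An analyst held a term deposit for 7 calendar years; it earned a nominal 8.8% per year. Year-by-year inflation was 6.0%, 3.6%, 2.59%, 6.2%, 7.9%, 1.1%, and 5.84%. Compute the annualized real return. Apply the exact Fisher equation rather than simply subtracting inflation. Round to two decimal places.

Cumulative inflation factor: 1.060 × 1.036 × 1.0259 × 1.062 × 1.079 × 1.011 × 1.0584 ≈ 1.38139.
Nominal growth factor: 1.80469. Real growth factor = 1.80469 / 1.38139 ≈ 1.30643.
Annualized: 1.30643^(1/7) − 1 ≈ 0.03892.

3.89%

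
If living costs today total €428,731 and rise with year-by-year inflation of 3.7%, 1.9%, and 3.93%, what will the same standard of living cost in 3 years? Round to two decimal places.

Cumulative price-level factor: 1.037 × 1.019 × 1.0393 = 1.0982314279.
Multiplying €428,731 by the price-level factor gives the future nominal sum.

€470,845.86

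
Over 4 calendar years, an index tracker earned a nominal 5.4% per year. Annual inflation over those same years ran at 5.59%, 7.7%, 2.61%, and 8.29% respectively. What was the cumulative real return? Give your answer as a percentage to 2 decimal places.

Cumulative inflation factor: 1.0559 × 1.077 × 1.0261 × 1.0829 ≈ 1.26362.
Nominal growth factor: 1.23413. Real growth factor = 1.23413 / 1.26362 ≈ 0.97667.
Total real return ≈ -2.3334%.

-2.33%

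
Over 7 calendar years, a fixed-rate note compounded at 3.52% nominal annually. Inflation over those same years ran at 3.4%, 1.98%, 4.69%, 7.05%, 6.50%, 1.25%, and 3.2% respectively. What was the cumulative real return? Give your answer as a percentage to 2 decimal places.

-3.12%

Cumulative inflation factor: 1.034 × 1.0198 × 1.0469 × 1.0705 × 1.0650 × 1.0125 × 1.032 ≈ 1.31508.
Nominal growth factor: 1.27400. Real growth factor = 1.27400 / 1.31508 ≈ 0.96876.
Total real return ≈ -3.1236%.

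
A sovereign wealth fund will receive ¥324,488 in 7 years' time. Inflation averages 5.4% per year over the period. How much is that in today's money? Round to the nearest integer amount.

¥224,551

Price-level factor over 7 years: (1 + 5.4%)^7 ≈ 1.4450546643.
Purchasing power today: ¥324,488 divided by that factor.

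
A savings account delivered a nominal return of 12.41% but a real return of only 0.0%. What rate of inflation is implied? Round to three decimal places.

12.410%

From (1+r_nom) = (1+r_real)(1+π), we get 1+π = (1 + 12.41%)/(1 + 0.0%) = 1.1241/1.000 ≈ 1.12410.
So π ≈ 12.4100%.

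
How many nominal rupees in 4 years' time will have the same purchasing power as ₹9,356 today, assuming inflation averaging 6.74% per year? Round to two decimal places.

Cumulative price-level factor: (1+6.74%)^4 ≈ 1.2981019248.
Multiplying ₹9,356 by the price-level factor gives the future nominal sum.

₹12,145.04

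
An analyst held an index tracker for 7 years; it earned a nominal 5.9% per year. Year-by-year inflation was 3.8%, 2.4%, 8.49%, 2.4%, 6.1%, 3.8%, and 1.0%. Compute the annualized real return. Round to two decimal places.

Cumulative inflation factor: 1.038 × 1.024 × 1.0849 × 1.024 × 1.061 × 1.038 × 1.010 ≈ 1.31347.
Nominal growth factor: 1.49373. Real growth factor = 1.49373 / 1.31347 ≈ 1.13724.
Annualized: 1.13724^(1/7) − 1 ≈ 0.01854.

1.85%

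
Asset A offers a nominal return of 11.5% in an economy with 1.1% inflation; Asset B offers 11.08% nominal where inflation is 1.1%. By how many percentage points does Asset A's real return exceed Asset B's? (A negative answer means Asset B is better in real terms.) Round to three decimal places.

Asset A real return: 1.115/1.011 − 1 = 10.2868%.
Asset B real return: 1.1108/1.011 − 1 = 9.8714%.
Difference: 10.2868 − 9.8714 = 0.4154 pp.

0.415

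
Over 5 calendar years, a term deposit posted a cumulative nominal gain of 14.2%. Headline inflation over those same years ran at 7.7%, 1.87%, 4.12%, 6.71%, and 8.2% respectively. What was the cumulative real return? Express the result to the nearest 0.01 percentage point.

-13.42%

Cumulative inflation factor: 1.077 × 1.0187 × 1.0412 × 1.0671 × 1.082 ≈ 1.31895.
Nominal growth factor: 1.14200. Real growth factor = 1.14200 / 1.31895 ≈ 0.86584.
Total real return ≈ -13.4160%.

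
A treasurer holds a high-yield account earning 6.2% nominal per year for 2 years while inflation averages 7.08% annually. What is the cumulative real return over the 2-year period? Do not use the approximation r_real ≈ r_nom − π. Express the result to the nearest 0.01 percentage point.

-1.64%

The annual real rate is (1+6.2%)/(1+7.08%) − 1 = -0.8218%.
Compounded over 2 years: (1 + -0.008218)^2 − 1 ≈ -0.01637.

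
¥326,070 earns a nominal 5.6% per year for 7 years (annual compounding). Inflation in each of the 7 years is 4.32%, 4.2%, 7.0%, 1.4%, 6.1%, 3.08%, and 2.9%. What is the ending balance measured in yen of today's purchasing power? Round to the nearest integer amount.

Nominal value at maturity: ¥326,070 × (1 + 5.6%)^7 ≈ ¥477,483.
Price-level factor over 7 years: 1.0432 × 1.042 × 1.070 × 1.014 × 1.061 × 1.0308 × 1.029 ≈ 1.3272789250.
Dividing the nominal maturity value by the price-level factor gives the value in today's money.

¥359,746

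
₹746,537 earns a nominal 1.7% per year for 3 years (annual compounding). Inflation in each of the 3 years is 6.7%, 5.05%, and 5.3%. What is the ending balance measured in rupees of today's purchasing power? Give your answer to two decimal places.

Nominal value at maturity: ₹746,537 × (1 + 1.7%)^3 ≈ ₹785,261.30.
Price-level factor over 3 years: 1.067 × 1.0505 × 1.053 = 1.1802903255.
The maturity value deflated by that factor is the answer in today's purchasing power.

₹665,311.99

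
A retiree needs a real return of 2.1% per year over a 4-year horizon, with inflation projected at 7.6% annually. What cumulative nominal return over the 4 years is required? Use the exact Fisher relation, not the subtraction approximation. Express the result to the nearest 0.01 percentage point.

Required annual nominal rate: (1+2.1%)(1+7.6%) − 1 = 9.8596%.
Cumulative over 4 years: (1 + 0.098596)^4 − 1 ≈ 0.45664.

45.66%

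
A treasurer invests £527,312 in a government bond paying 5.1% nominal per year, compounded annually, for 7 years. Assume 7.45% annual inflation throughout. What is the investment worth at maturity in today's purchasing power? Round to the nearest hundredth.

Nominal value at maturity: £527,312 × (1 + 5.1%)^7 ≈ £746,941.63.
Price-level factor over 7 years: (1 + 7.45%)^7 ≈ 1.6536551159.
Dividing the nominal maturity value by the price-level factor gives the value in today's money.

£451,691.30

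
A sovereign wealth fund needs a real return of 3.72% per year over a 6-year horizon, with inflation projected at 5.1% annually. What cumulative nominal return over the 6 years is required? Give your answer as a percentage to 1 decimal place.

67.8%

Required annual nominal rate: (1+3.72%)(1+5.1%) − 1 = 9.00972%.
Cumulative over 6 years: (1 + 0.0900972)^6 − 1 ≈ 0.67800.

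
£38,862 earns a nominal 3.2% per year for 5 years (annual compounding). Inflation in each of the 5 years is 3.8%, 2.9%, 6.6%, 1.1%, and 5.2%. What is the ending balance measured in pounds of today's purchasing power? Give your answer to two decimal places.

£37,565.30

Nominal value at maturity: £38,862 × (1 + 3.2%)^5 ≈ £45,490.81.
Price-level factor over 5 years: 1.038 × 1.029 × 1.066 × 1.011 × 1.052 ≈ 1.2109796034.
Dividing the nominal maturity value by the price-level factor gives the value in today's money.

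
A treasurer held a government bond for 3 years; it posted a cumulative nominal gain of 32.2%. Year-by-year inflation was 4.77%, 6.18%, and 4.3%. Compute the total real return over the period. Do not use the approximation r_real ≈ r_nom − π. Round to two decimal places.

13.94%

Cumulative inflation factor: 1.0477 × 1.0618 × 1.043 ≈ 1.16028.
Nominal growth factor: 1.32200. Real growth factor = 1.32200 / 1.16028 ≈ 1.13938.
Total real return ≈ 13.9377%.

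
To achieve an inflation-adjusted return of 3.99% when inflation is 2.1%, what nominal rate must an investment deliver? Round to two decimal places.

By the Fisher equation, 1 + r_nom = (1 + 3.99%)(1 + 2.1%) = 1.0399 × 1.021 = 1.0617379.
So r_nom = 6.17379%.

6.17%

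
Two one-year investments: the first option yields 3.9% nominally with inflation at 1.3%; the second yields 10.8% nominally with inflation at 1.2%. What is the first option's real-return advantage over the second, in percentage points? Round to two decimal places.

-6.92

The first option real return: 1.039/1.013 − 1 = 2.567%.
The second real return: 1.108/1.012 − 1 = 9.486%.
Difference: 2.567 − 9.486 = -6.919 pp.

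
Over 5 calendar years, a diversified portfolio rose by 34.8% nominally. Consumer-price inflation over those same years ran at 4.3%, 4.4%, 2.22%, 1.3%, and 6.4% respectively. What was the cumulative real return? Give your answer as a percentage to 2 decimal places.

Cumulative inflation factor: 1.043 × 1.044 × 1.0222 × 1.013 × 1.064 ≈ 1.19970.
Nominal growth factor: 1.34800. Real growth factor = 1.34800 / 1.19970 ≈ 1.12362.
Total real return ≈ 12.3617%.

12.36%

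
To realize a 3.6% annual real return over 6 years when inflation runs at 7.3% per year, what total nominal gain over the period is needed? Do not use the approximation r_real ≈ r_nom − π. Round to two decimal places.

88.69%

Required annual nominal rate: (1+3.6%)(1+7.3%) − 1 = 11.1628%.
Cumulative over 6 years: (1 + 0.111628)^6 − 1 ≈ 0.88693.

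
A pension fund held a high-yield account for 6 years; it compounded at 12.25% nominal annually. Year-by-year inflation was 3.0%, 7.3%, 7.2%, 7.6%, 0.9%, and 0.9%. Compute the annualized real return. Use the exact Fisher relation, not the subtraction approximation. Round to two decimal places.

7.48%

Cumulative inflation factor: 1.030 × 1.073 × 1.072 × 1.076 × 1.009 × 1.009 ≈ 1.29786.
Nominal growth factor: 2.00041. Real growth factor = 2.00041 / 1.29786 ≈ 1.54132.
Annualized: 1.54132^(1/6) − 1 ≈ 0.07477.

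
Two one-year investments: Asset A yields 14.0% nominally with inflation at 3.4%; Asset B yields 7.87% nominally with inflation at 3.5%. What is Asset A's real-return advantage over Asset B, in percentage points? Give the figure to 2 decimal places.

6.03

Asset A real return: 1.140/1.034 − 1 = 10.251%.
Asset B real return: 1.0787/1.035 − 1 = 4.222%.
Difference: 10.251 − 4.222 = 6.029 pp.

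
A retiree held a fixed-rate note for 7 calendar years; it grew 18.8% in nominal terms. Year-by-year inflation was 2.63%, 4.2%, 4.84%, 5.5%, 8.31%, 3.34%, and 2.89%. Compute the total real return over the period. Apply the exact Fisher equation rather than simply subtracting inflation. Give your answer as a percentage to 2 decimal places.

Cumulative inflation factor: 1.0263 × 1.042 × 1.0484 × 1.055 × 1.0831 × 1.0334 × 1.0289 ≈ 1.36217.
Nominal growth factor: 1.18800. Real growth factor = 1.18800 / 1.36217 ≈ 0.87214.
Total real return ≈ -12.7863%.

-12.79%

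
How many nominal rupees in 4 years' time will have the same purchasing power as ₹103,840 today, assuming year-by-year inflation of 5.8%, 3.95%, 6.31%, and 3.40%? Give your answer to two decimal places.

Cumulative price-level factor: 1.058 × 1.0395 × 1.0631 × 1.0340 ≈ 1.2089401977.
Multiplying ₹103,840 by the price-level factor gives the future nominal sum.

₹125,536.35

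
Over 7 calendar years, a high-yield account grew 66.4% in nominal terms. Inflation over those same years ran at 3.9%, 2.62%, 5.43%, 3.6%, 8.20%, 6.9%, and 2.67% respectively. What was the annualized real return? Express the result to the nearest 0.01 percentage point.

2.68%

Cumulative inflation factor: 1.039 × 1.0262 × 1.0543 × 1.036 × 1.0820 × 1.069 × 1.0267 ≈ 1.38299.
Nominal growth factor: 1.66400. Real growth factor = 1.66400 / 1.38299 ≈ 1.20319.
Annualized: 1.20319^(1/7) − 1 ≈ 0.02678.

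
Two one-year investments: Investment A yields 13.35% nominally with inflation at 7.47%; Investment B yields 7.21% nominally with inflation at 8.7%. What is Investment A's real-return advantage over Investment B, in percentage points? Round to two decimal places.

6.84

Investment A real return: 1.1335/1.0747 − 1 = 5.471%.
Investment B real return: 1.0721/1.087 − 1 = -1.371%.
Difference: 5.471 − (-1.371) = 6.842 pp.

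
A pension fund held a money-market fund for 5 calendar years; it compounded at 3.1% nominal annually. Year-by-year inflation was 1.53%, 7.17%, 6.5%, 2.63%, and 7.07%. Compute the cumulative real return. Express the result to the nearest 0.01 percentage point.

Cumulative inflation factor: 1.0153 × 1.0717 × 1.065 × 1.0263 × 1.0707 ≈ 1.27338.
Nominal growth factor: 1.16491. Real growth factor = 1.16491 / 1.27338 ≈ 0.91482.
Total real return ≈ -8.5184%.

-8.52%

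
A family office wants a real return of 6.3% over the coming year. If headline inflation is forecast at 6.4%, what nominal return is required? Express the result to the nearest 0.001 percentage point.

By the Fisher equation, 1 + r_nom = (1 + 6.3%)(1 + 6.4%) = 1.063 × 1.064 = 1.131032.
So r_nom = 13.1032%.

13.103%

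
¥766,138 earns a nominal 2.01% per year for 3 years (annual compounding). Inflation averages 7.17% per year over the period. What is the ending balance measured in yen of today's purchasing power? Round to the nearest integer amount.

Nominal value at maturity: ¥766,138 × (1 + 2.01%)^3 ≈ ¥813,271.
Price-level factor over 3 years: (1 + 7.17%)^3 ≈ 1.2308912718.
The maturity value deflated by that factor is the answer in today's purchasing power.

¥660,717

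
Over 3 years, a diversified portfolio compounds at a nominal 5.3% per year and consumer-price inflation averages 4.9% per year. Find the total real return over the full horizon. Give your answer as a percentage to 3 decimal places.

The annual real rate is (1+5.3%)/(1+4.9%) − 1 = 0.3813%.
Compounded over 3 years: (1 + 0.003813)^3 − 1 ≈ 0.01148.

1.148%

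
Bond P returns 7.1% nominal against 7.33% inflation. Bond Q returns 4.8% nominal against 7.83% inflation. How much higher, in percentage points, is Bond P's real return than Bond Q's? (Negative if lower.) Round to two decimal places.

2.60

Bond P real return: 1.071/1.0733 − 1 = -0.214%.
Bond Q real return: 1.048/1.0783 − 1 = -2.810%.
Difference: -0.214 − (-2.810) = 2.596 pp.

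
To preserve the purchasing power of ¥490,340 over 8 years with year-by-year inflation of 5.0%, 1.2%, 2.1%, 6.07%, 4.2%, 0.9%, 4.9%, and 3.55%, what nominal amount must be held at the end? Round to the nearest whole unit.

¥644,421

Cumulative price-level factor: 1.050 × 1.012 × 1.021 × 1.0607 × 1.042 × 1.009 × 1.049 × 1.0355 ≈ 1.3142336995.
The nominal amount required is ¥490,340 scaled up by that factor.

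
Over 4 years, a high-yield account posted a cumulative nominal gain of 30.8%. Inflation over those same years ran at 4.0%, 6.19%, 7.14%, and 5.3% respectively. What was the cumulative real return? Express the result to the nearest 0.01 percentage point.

4.98%

Cumulative inflation factor: 1.040 × 1.0619 × 1.0714 × 1.053 ≈ 1.24594.
Nominal growth factor: 1.30800. Real growth factor = 1.30800 / 1.24594 ≈ 1.04981.
Total real return ≈ 4.9810%.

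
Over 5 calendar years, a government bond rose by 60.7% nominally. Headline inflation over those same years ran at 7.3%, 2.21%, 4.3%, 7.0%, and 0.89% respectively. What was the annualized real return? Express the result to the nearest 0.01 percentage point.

Cumulative inflation factor: 1.073 × 1.0221 × 1.043 × 1.070 × 1.0089 ≈ 1.23484.
Nominal growth factor: 1.60700. Real growth factor = 1.60700 / 1.23484 ≈ 1.30139.
Annualized: 1.30139^(1/5) − 1 ≈ 0.05410.

5.41%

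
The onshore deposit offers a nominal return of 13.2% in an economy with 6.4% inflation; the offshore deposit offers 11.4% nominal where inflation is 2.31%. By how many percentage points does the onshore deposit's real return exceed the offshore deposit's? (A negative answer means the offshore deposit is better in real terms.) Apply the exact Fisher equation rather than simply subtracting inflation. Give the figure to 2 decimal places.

The onshore deposit real return: 1.132/1.064 − 1 = 6.391%.
The offshore deposit real return: 1.114/1.0231 − 1 = 8.885%.
Difference: 6.391 − 8.885 = -2.494 pp.

-2.49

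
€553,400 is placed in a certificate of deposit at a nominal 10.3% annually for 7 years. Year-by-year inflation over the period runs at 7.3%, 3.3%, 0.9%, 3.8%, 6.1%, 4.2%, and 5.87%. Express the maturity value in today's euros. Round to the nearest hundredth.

€808,952.76

Nominal value at maturity: €553,400 × (1 + 10.3%)^7 ≈ €1,099,177.28.
Price-level factor over 7 years: 1.073 × 1.033 × 1.009 × 1.038 × 1.061 × 1.042 × 1.0587 ≈ 1.3587657124.
Dividing the nominal maturity value by the price-level factor gives the value in today's money.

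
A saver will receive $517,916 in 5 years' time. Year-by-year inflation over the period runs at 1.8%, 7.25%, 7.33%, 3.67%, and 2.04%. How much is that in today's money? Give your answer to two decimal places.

Price-level factor over 5 years: 1.018 × 1.0725 × 1.0733 × 1.0367 × 1.0204 ≈ 1.2396233743.
Purchasing power today: $517,916 divided by that factor.

$417,801.09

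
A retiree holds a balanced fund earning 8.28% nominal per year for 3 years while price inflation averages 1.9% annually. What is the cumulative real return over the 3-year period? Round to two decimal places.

The annual real rate is (1+8.28%)/(1+1.9%) − 1 = 6.2610%.
Compounded over 3 years: (1 + 0.062610)^3 − 1 ≈ 0.19984.

19.98%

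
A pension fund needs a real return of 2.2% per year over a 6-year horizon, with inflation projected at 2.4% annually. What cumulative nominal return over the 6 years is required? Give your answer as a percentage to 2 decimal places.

Required annual nominal rate: (1+2.2%)(1+2.4%) − 1 = 4.6528%.
Cumulative over 6 years: (1 + 0.046528)^6 − 1 ≈ 0.31373.

31.37%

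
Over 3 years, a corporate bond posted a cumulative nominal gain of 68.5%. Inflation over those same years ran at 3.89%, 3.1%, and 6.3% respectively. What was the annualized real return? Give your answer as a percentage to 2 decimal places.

Cumulative inflation factor: 1.0389 × 1.031 × 1.063 ≈ 1.13859.
Nominal growth factor: 1.68500. Real growth factor = 1.68500 / 1.13859 ≈ 1.47991.
Annualized: 1.47991^(1/3) − 1 ≈ 0.13958.

13.96%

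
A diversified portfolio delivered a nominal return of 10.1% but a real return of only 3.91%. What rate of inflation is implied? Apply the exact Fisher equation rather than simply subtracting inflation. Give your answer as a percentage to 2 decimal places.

5.96%

From (1+r_nom) = (1+r_real)(1+π), we get 1+π = (1 + 10.1%)/(1 + 3.91%) = 1.101/1.0391 ≈ 1.05957.
So π ≈ 5.9571%.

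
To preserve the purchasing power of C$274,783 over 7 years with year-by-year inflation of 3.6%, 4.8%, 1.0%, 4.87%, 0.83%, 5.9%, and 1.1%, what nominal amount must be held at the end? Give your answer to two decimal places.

C$341,130.40

Cumulative price-level factor: 1.036 × 1.048 × 1.010 × 1.0487 × 1.0083 × 1.059 × 1.011 ≈ 1.2414538016.
The nominal amount required is C$274,783 scaled up by that factor.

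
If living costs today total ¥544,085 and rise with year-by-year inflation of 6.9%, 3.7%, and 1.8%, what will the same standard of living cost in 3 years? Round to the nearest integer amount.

¥614,004

Cumulative price-level factor: 1.069 × 1.037 × 1.018 = 1.128506954.
Multiplying ¥544,085 by the price-level factor gives the future nominal sum.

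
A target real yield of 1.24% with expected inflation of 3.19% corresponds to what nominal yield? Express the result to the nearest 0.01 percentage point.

By the Fisher equation, 1 + r_nom = (1 + 1.24%)(1 + 3.19%) = 1.0124 × 1.0319 = 1.04469556.
So r_nom = 4.469556%.

4.47%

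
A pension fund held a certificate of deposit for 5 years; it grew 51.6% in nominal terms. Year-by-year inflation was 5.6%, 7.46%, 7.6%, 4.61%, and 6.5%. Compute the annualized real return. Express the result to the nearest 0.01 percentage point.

Cumulative inflation factor: 1.056 × 1.0746 × 1.076 × 1.0461 × 1.065 ≈ 1.36033.
Nominal growth factor: 1.51600. Real growth factor = 1.51600 / 1.36033 ≈ 1.11443.
Annualized: 1.11443^(1/5) − 1 ≈ 0.02191.

2.19%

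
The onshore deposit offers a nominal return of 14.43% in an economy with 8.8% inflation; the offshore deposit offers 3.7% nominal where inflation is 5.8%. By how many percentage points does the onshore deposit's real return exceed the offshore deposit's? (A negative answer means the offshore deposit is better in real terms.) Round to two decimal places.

The onshore deposit real return: 1.1443/1.088 − 1 = 5.175%.
The offshore deposit real return: 1.037/1.058 − 1 = -1.985%.
Difference: 5.175 − (-1.985) = 7.160 pp.

7.16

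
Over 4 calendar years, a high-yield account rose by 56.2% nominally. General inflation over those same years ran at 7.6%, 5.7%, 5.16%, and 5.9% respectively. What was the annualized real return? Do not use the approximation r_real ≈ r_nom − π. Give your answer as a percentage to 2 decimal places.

Cumulative inflation factor: 1.076 × 1.057 × 1.0516 × 1.059 ≈ 1.26658.
Nominal growth factor: 1.56200. Real growth factor = 1.56200 / 1.26658 ≈ 1.23324.
Annualized: 1.23324^(1/4) − 1 ≈ 0.05381.

5.38%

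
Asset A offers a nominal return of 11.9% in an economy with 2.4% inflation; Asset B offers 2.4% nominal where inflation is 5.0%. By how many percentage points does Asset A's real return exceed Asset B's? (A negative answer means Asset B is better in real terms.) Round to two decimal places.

11.75

Asset A real return: 1.119/1.024 − 1 = 9.277%.
Asset B real return: 1.024/1.050 − 1 = -2.476%.
Difference: 9.277 − (-2.476) = 11.753 pp.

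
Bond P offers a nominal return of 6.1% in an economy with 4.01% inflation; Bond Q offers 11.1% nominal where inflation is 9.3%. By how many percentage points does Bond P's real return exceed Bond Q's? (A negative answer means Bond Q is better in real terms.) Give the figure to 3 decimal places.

Bond P real return: 1.061/1.0401 − 1 = 2.0094%.
Bond Q real return: 1.111/1.093 − 1 = 1.6468%.
Difference: 2.0094 − 1.6468 = 0.3626 pp.

0.363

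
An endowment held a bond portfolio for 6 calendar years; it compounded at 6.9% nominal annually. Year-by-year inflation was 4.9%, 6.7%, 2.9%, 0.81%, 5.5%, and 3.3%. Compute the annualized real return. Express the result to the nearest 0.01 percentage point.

2.79%

Cumulative inflation factor: 1.049 × 1.067 × 1.029 × 1.0081 × 1.055 × 1.033 ≈ 1.26535.
Nominal growth factor: 1.49233. Real growth factor = 1.49233 / 1.26535 ≈ 1.17938.
Annualized: 1.17938^(1/6) − 1 ≈ 0.02788.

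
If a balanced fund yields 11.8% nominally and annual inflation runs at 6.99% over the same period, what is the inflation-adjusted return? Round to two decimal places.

Real return via the Fisher equation: (1 + 11.8%)/(1 + 6.99%) − 1 = 1.118/1.0699 − 1 ≈ 0.04496.

4.50%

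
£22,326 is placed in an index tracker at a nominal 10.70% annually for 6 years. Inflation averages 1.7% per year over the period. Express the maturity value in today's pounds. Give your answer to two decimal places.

Nominal value at maturity: £22,326 × (1 + 10.70%)^6 ≈ £41,086.26.
Price-level factor over 6 years: (1 + 1.7%)^6 ≈ 1.1064345214.
The maturity value deflated by that factor is the answer in today's purchasing power.

£37,133.93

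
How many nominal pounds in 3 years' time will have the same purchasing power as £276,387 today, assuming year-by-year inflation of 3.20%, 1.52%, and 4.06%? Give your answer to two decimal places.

£301,323.32

Cumulative price-level factor: 1.0320 × 1.0152 × 1.0406 ≈ 1.0902224678.
The nominal amount required is £276,387 scaled up by that factor.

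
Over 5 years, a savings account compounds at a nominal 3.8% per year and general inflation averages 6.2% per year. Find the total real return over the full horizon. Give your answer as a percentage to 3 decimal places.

The annual real rate is (1+3.8%)/(1+6.2%) − 1 = -2.2599%.
Compounded over 5 years: (1 + -0.022599)^5 − 1 ≈ -0.10800.

-10.800%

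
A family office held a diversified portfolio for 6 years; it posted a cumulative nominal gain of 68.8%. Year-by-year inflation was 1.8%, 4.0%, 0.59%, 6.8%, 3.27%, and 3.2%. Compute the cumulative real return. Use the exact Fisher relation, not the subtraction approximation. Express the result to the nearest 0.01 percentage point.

39.26%

Cumulative inflation factor: 1.018 × 1.040 × 1.0059 × 1.068 × 1.0327 × 1.032 ≈ 1.21216.
Nominal growth factor: 1.68800. Real growth factor = 1.68800 / 1.21216 ≈ 1.39255.
Total real return ≈ 39.2552%.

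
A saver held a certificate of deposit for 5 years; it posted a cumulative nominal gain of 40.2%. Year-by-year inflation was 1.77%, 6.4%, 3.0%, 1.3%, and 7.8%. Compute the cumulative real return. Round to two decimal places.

15.11%

Cumulative inflation factor: 1.0177 × 1.064 × 1.030 × 1.013 × 1.078 ≈ 1.21794.
Nominal growth factor: 1.40200. Real growth factor = 1.40200 / 1.21794 ≈ 1.15112.
Total real return ≈ 15.1122%.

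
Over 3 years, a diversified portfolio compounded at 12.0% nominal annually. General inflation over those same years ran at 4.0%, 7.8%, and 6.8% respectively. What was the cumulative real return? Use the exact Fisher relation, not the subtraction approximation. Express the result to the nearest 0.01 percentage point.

17.34%

Cumulative inflation factor: 1.040 × 1.078 × 1.068 ≈ 1.19736.
Nominal growth factor: 1.40493. Real growth factor = 1.40493 / 1.19736 ≈ 1.17336.
Total real return ≈ 17.3358%.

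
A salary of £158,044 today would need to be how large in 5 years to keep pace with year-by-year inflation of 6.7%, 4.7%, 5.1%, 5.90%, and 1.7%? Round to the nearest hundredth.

£199,852.11

Cumulative price-level factor: 1.067 × 1.047 × 1.051 × 1.0590 × 1.017 ≈ 1.2645346385.
The nominal amount required is £158,044 scaled up by that factor.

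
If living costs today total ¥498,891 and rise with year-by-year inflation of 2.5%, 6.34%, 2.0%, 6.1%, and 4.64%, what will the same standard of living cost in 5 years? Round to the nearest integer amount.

Cumulative price-level factor: 1.025 × 1.0634 × 1.020 × 1.061 × 1.0464 ≈ 1.2343371722.
The nominal amount required is ¥498,891 scaled up by that factor.

¥615,800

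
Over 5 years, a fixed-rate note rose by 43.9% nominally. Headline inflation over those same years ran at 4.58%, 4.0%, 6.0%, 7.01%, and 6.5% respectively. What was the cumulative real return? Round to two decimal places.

Cumulative inflation factor: 1.0458 × 1.040 × 1.060 × 1.0701 × 1.065 ≈ 1.31390.
Nominal growth factor: 1.43900. Real growth factor = 1.43900 / 1.31390 ≈ 1.09521.
Total real return ≈ 9.5214%.

9.52%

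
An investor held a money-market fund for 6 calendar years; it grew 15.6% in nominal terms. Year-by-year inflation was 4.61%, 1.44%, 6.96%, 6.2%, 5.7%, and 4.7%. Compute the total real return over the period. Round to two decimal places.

-13.34%

Cumulative inflation factor: 1.0461 × 1.0144 × 1.0696 × 1.062 × 1.057 × 1.047 ≈ 1.33398.
Nominal growth factor: 1.15600. Real growth factor = 1.15600 / 1.33398 ≈ 0.86658.
Total real return ≈ -13.3422%.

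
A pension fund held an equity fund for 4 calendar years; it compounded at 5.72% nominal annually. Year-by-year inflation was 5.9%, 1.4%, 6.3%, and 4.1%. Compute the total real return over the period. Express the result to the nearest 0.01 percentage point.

5.13%

Cumulative inflation factor: 1.059 × 1.014 × 1.063 × 1.041 ≈ 1.18828.
Nominal growth factor: 1.24919. Real growth factor = 1.24919 / 1.18828 ≈ 1.05126.
Total real return ≈ 5.1261%.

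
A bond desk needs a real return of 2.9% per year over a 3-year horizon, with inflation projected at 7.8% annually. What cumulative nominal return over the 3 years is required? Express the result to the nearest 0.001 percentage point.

Required annual nominal rate: (1+2.9%)(1+7.8%) − 1 = 10.9262%.
Cumulative over 3 years: (1 + 0.109262)^3 − 1 ≈ 0.36490.

36.490%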